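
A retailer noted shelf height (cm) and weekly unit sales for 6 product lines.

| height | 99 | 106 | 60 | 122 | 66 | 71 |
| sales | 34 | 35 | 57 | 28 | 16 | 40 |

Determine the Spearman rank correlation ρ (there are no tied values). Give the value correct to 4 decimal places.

-0.3714

Rank height: 4, 5, 1, 6, 2, 3
Rank sales: 3, 4, 6, 2, 1, 5
d = rank(height) − rank(sales): 1, 1, -5, 4, 1, -2; Σd² = 48
ρ = 1 − 6Σd² / [n(n²−1)] = 1 − 6×48 / (6×35) = 1 − 288/210 ≈ -0.3714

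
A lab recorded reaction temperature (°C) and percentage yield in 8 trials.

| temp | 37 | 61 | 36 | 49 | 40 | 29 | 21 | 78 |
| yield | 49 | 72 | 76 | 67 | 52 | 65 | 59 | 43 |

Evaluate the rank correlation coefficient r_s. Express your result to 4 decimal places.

Rank temp: 4, 7, 3, 6, 5, 2, 1, 8
Rank yield: 2, 7, 8, 6, 3, 5, 4, 1
d = rank(temp) − rank(yield): 2, 0, -5, 0, 2, -3, -3, 7; Σd² = 100
ρ = 1 − 6Σd² / [n(n²−1)] = 1 − 6×100 / (8×63) = 1 − 600/504 ≈ -0.1905

-0.1905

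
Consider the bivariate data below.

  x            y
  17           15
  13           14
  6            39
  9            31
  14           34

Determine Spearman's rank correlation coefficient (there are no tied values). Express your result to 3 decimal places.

-0.500

Rank x: 5, 3, 1, 2, 4
Rank y: 2, 1, 5, 3, 4
d = rank(x) − rank(y): 3, 2, -4, -1, 0; Σd² = 30
ρ = 1 − 6Σd² / [n(n²−1)] = 1 − 6×30 / (5×24) = 1 − 180/120 ≈ -0.500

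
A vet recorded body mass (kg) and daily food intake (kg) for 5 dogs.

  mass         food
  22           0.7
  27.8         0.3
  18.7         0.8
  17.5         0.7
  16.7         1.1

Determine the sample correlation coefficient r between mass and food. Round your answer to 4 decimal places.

-0.8905

n = 5, Σx = 102.7, Σy = 3.6, Σx² = 2191.67, Σy² = 2.92, Σxy = 69.32
nΣxy − ΣxΣy = 346.6 − 369.72 = -23.12
nΣx² − (Σx)² = 10958.35 − 10547.29 = 411.06; nΣy² − (Σy)² = 14.6 − 12.96 = 1.64
r = -23.12 / √(411.06 × 1.64) = -23.12 / 25.9642 ≈ -0.8905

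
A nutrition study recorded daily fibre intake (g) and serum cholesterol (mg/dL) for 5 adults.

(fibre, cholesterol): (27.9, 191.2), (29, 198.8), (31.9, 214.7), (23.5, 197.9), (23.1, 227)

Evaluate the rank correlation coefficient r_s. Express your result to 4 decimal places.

Rank fibre: 3, 4, 5, 2, 1
Rank cholesterol: 1, 3, 4, 2, 5
d = rank(fibre) − rank(cholesterol): 2, 1, 1, 0, -4; Σd² = 22
ρ = 1 − 6Σd² / [n(n²−1)] = 1 − 6×22 / (5×24) = 1 − 132/120 ≈ -0.1000

-0.1000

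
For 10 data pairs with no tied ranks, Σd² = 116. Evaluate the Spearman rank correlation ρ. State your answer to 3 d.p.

ρ = 1 − 6Σd² / [n(n²−1)] = 1 − 6×116 / (10×99)
  = 1 − 696/990 = 1 − 0.7030 ≈ 0.297

0.297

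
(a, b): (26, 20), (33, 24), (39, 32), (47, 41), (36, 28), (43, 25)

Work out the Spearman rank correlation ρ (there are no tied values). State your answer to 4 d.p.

Rank a: 1, 2, 4, 6, 3, 5
Rank b: 1, 2, 5, 6, 4, 3
d = rank(a) − rank(b): 0, 0, -1, 0, -1, 2; Σd² = 6
ρ = 1 − 6Σd² / [n(n²−1)] = 1 − 6×6 / (6×35) = 1 − 36/210 ≈ 0.8286

0.8286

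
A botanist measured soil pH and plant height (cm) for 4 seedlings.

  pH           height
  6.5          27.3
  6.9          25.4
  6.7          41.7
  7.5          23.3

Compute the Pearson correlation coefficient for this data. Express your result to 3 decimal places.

-0.488

n = 4, Σx = 27.6, Σy = 117.7, Σx² = 191, Σy² = 3672.23, Σxy = 806.85
nΣxy − ΣxΣy = 3227.4 − 3248.52 = -21.12
nΣx² − (Σx)² = 764 − 761.76 = 2.24; nΣy² − (Σy)² = 14688.92 − 13853.29 = 835.63
r = -21.12 / √(2.24 × 835.63) = -21.12 / 43.2644 ≈ -0.488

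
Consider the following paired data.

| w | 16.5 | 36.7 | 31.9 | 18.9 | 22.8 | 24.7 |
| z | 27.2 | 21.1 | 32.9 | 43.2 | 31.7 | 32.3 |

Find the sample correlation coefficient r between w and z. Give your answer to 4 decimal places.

-0.5229

n = 6, Σw = 151.5, Σz = 188.4, Σw² = 4123.89, Σz² = 6181.88, Σwz = 4609.73
nΣwz − ΣwΣz = 27658.38 − 28542.6 = -884.22
nΣw² − (Σw)² = 24743.34 − 22952.25 = 1791.09; nΣz² − (Σz)² = 37091.28 − 35494.56 = 1596.72
r = -884.22 / √(1791.09 × 1596.72) = -884.22 / 1691.1148 ≈ -0.5229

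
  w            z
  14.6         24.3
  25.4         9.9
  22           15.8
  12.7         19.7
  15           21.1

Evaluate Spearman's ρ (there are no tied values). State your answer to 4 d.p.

-0.7000

Rank w: 2, 5, 4, 1, 3
Rank z: 5, 1, 2, 3, 4
d = rank(w) − rank(z): -3, 4, 2, -2, -1; Σd² = 34
ρ = 1 − 6Σd² / [n(n²−1)] = 1 − 6×34 / (5×24) = 1 − 204/120 ≈ -0.7000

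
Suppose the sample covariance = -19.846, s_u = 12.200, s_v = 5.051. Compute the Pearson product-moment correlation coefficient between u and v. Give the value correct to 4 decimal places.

r = Cov(u,v) / (s_u · s_v) = -19.846 / (12.200 × 5.051)
  = -19.846 / 61.6222 ≈ -0.3221

-0.3221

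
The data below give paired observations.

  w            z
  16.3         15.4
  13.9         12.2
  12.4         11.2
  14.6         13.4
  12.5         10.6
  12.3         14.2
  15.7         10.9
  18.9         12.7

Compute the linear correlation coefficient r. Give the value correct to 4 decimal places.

0.2620

n = 8, Σw = 116.6, Σz = 100.6, Σw² = 1737.06, Σz² = 1285.1, Σwz = 1473.44
nΣwz − ΣwΣz = 11787.52 − 11729.96 = 57.56
nΣw² − (Σw)² = 13896.48 − 13595.56 = 300.92; nΣz² − (Σz)² = 10280.8 − 10120.36 = 160.44
r = 57.56 / √(300.92 × 160.44) = 57.56 / 219.7262 ≈ 0.2620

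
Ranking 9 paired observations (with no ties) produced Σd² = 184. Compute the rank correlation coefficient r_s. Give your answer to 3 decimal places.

ρ = 1 − 6Σd² / [n(n²−1)] = 1 − 6×184 / (9×80)
  = 1 − 1104/720 = 1 − 1.5333 ≈ -0.533

-0.533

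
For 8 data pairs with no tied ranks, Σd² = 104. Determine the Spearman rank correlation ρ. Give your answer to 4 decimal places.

-0.2381

ρ = 1 − 6Σd² / [n(n²−1)] = 1 − 6×104 / (8×63)
  = 1 − 624/504 = 1 − 1.23810 ≈ -0.2381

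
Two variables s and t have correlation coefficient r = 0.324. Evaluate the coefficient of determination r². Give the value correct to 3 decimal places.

r² = (0.324)² = 0.105

0.105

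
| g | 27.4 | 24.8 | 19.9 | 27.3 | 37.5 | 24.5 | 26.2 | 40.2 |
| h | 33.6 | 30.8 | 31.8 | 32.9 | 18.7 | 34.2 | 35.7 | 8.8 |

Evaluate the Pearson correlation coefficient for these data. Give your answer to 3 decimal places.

n = 8, Σg = 227.8, Σh = 226.5, Σg² = 6816.08, Σh² = 7042.51, Σgh = 6043.72
nΣgh − ΣgΣh = 48349.76 − 51596.7 = -3246.94
nΣg² − (Σg)² = 54528.64 − 51892.84 = 2635.8; nΣh² − (Σh)² = 56340.08 − 51302.25 = 5037.83
r = -3246.94 / √(2635.8 × 5037.83) = -3246.94 / 3643.9967 ≈ -0.891

-0.891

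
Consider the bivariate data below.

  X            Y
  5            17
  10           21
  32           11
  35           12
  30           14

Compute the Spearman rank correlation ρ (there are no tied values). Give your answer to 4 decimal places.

-0.8000

Rank X: 1, 2, 4, 5, 3
Rank Y: 4, 5, 1, 2, 3
d = rank(X) − rank(Y): -3, -3, 3, 3, 0; Σd² = 36
ρ = 1 − 6Σd² / [n(n²−1)] = 1 − 6×36 / (5×24) = 1 − 216/120 ≈ -0.8000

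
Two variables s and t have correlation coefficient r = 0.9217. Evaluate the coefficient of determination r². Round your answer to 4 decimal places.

0.8495

r² = (0.9217)² = 0.8495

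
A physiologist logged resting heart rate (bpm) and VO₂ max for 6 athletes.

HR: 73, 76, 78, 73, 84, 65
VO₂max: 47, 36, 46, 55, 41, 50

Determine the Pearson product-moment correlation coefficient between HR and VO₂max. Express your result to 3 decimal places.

n = 6, Σx = 449, Σy = 275, Σx² = 33799, Σy² = 12827, Σxy = 20464
nΣxy − ΣxΣy = 122784 − 123475 = -691
nΣx² − (Σx)² = 202794 − 201601 = 1193; nΣy² − (Σy)² = 76962 − 75625 = 1337
r = -691 / √(1193 × 1337) = -691 / 1262.9493 ≈ -0.547

-0.547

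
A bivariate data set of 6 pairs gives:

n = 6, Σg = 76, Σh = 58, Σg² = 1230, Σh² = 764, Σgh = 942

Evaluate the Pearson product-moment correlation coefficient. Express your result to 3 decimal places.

0.889

r = (nΣgh − ΣgΣh) / √[(nΣg² − (Σg)²)(nΣh² − (Σh)²)]
Numerator: 6×942 − 76×58 = 1244
Denominator: √[(7380 − 5776)(4584 − 3364)] = √[1604 × 1220] = 1398.8853
r = 1244 / 1398.8853 ≈ 0.889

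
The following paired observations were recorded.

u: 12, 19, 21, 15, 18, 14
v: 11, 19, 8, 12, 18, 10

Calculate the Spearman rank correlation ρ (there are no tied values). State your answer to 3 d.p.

0.086

Rank u: 1, 5, 6, 3, 4, 2
Rank v: 3, 6, 1, 4, 5, 2
d = rank(u) − rank(v): -2, -1, 5, -1, -1, 0; Σd² = 32
ρ = 1 − 6Σd² / [n(n²−1)] = 1 − 6×32 / (6×35) = 1 − 192/210 ≈ 0.086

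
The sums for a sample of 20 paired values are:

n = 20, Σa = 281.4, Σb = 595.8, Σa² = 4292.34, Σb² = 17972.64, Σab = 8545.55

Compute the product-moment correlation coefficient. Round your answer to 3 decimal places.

0.596

r = (nΣab − ΣaΣb) / √[(nΣa² − (Σa)²)(nΣb² − (Σb)²)]
Numerator: 20×8545.55 − 281.4×595.8 = 3252.88
Denominator: √[(85846.8 − 79185.96)(359452.8 − 354977.64)] = √[6660.84 × 4475.16] = 5459.7001
r = 3252.88 / 5459.7001 ≈ 0.596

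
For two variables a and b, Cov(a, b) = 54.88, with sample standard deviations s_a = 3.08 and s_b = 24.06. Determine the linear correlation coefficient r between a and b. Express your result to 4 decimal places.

r = Cov(a,b) / (s_a · s_b) = 54.88 / (3.08 × 24.06)
  = 54.88 / 74.1048 ≈ 0.7406

0.7406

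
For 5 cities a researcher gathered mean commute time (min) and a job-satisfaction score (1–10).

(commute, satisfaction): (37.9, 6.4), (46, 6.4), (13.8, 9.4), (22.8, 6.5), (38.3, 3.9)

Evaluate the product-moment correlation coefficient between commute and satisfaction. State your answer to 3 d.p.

n = 5, Σx = 158.8, Σy = 32.6, Σx² = 5729.58, Σy² = 227.74, Σxy = 964.25
nΣxy − ΣxΣy = 4821.25 − 5176.88 = -355.63
nΣx² − (Σx)² = 28647.9 − 25217.44 = 3430.46; nΣy² − (Σy)² = 1138.7 − 1062.76 = 75.94
r = -355.63 / √(3430.46 × 75.94) = -355.63 / 510.4010 ≈ -0.697

-0.697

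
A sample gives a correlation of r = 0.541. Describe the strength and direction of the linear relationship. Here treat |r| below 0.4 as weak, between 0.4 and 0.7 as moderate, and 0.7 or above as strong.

moderate positive

r = 0.541 > 0 so the relationship is positive.
|r| = 0.541, which falls in the moderate range.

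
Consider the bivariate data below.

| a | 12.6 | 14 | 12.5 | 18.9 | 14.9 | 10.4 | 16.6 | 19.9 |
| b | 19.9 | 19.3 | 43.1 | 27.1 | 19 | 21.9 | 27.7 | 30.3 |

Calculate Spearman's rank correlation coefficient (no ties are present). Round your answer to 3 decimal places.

Rank a: 3, 4, 2, 7, 5, 1, 6, 8
Rank b: 3, 2, 8, 5, 1, 4, 6, 7
d = rank(a) − rank(b): 0, 2, -6, 2, 4, -3, 0, 1; Σd² = 70
ρ = 1 − 6Σd² / [n(n²−1)] = 1 − 6×70 / (8×63) = 1 − 420/504 ≈ 0.167

0.167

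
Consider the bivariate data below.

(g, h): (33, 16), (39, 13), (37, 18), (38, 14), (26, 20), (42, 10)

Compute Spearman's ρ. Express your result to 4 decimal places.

Rank g: 2, 5, 3, 4, 1, 6
Rank h: 4, 2, 5, 3, 6, 1
d = rank(g) − rank(h): -2, 3, -2, 1, -5, 5; Σd² = 68
ρ = 1 − 6Σd² / [n(n²−1)] = 1 − 6×68 / (6×35) = 1 − 408/210 ≈ -0.9429

-0.9429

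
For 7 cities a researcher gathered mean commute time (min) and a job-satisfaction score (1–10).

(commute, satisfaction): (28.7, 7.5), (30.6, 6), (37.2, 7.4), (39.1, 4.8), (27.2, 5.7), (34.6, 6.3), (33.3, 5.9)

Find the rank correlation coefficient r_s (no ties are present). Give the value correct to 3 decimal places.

-0.143

Rank commute: 2, 3, 6, 7, 1, 5, 4
Rank satisfaction: 7, 4, 6, 1, 2, 5, 3
d = rank(commute) − rank(satisfaction): -5, -1, 0, 6, -1, 0, 1; Σd² = 64
ρ = 1 − 6Σd² / [n(n²−1)] = 1 − 6×64 / (7×48) = 1 − 384/336 ≈ -0.143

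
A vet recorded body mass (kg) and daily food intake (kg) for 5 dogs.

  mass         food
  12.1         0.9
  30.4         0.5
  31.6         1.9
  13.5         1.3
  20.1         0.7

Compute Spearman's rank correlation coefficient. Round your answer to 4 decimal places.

Rank mass: 1, 4, 5, 2, 3
Rank food: 3, 1, 5, 4, 2
d = rank(mass) − rank(food): -2, 3, 0, -2, 1; Σd² = 18
ρ = 1 − 6Σd² / [n(n²−1)] = 1 − 6×18 / (5×24) = 1 − 108/120 ≈ 0.1000

0.1000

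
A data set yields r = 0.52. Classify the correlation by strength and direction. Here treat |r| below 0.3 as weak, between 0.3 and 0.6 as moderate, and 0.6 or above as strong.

moderate positive

r = 0.52 > 0 so the relationship is positive.
|r| = 0.52, which falls in the moderate range.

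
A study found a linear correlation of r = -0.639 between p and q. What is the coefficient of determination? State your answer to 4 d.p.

0.4083

r² = (-0.639)² = 0.4083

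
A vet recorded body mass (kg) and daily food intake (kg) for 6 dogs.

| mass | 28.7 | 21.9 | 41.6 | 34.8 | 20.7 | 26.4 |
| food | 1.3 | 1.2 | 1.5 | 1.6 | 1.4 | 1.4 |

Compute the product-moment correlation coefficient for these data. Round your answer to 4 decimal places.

0.6857

n = 6, Σx = 174.1, Σy = 8.4, Σx² = 5370.35, Σy² = 11.86, Σxy = 247.61
nΣxy − ΣxΣy = 1485.66 − 1462.44 = 23.22
nΣx² − (Σx)² = 32222.1 − 30310.81 = 1911.29; nΣy² − (Σy)² = 71.16 − 70.56 = 0.6
r = 23.22 / √(1911.29 × 0.6) = 23.22 / 33.8641 ≈ 0.6857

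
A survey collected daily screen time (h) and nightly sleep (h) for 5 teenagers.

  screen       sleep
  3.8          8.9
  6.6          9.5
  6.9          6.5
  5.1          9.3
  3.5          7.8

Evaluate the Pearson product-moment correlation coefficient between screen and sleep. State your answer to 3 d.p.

-0.188

n = 5, Σx = 25.9, Σy = 42, Σx² = 143.87, Σy² = 359.04, Σxy = 216.1
nΣxy − ΣxΣy = 1080.5 − 1087.8 = -7.3
nΣx² − (Σx)² = 719.35 − 670.81 = 48.54; nΣy² − (Σy)² = 1795.2 − 1764 = 31.2
r = -7.3 / √(48.54 × 31.2) = -7.3 / 38.9159 ≈ -0.188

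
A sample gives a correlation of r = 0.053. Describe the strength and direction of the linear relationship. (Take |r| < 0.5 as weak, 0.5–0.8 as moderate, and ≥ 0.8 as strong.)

r = 0.053 > 0 so the relationship is positive.
|r| = 0.053, which falls in the weak range.

weak positive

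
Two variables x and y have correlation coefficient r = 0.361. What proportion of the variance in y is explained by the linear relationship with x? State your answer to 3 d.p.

0.130

r² = (0.361)² = 0.130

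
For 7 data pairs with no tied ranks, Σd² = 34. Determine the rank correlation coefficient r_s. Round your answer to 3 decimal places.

ρ = 1 − 6Σd² / [n(n²−1)] = 1 − 6×34 / (7×48)
  = 1 − 204/336 = 1 − 0.6071 ≈ 0.393

0.393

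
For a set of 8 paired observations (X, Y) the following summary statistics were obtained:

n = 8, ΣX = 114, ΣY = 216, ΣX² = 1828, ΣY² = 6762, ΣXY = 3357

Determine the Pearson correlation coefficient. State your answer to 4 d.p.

r = (nΣXY − ΣXΣY) / √[(nΣX² − (ΣX)²)(nΣY² − (ΣY)²)]
Numerator: 8×3357 − 114×216 = 2232
Denominator: √[(14624 − 12996)(54096 − 46656)] = √[1628 × 7440] = 3480.2759
r = 2232 / 3480.2759 ≈ 0.6413

0.6413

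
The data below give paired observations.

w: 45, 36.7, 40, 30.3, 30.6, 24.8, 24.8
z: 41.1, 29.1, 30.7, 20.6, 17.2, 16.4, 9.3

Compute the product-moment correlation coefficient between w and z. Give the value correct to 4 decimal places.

0.9689

n = 7, Σw = 232.2, Σz = 164.4, Σw² = 8056.42, Σz² = 4554.16, Σwz = 5933.33
nΣwz − ΣwΣz = 41533.31 − 38173.68 = 3359.63
nΣw² − (Σw)² = 56394.94 − 53916.84 = 2478.1; nΣz² − (Σz)² = 31879.12 − 27027.36 = 4851.76
r = 3359.63 / √(2478.1 × 4851.76) = 3359.63 / 3467.4409 ≈ 0.9689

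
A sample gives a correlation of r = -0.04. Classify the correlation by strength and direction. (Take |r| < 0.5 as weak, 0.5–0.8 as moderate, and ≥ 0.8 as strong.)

r = -0.04 < 0 so the relationship is negative.
|r| = 0.04, which falls in the weak range.

weak negative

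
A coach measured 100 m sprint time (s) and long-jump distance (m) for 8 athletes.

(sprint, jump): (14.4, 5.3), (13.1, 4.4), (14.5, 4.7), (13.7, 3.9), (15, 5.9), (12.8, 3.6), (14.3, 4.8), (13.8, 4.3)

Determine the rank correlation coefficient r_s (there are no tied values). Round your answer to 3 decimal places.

Rank sprint: 6, 2, 7, 3, 8, 1, 5, 4
Rank jump: 7, 4, 5, 2, 8, 1, 6, 3
d = rank(sprint) − rank(jump): -1, -2, 2, 1, 0, 0, -1, 1; Σd² = 12
ρ = 1 − 6Σd² / [n(n²−1)] = 1 − 6×12 / (8×63) = 1 − 72/504 ≈ 0.857

0.857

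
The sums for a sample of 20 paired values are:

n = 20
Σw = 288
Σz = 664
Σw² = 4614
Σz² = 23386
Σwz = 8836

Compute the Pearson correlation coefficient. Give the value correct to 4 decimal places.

-0.9170

r = (nΣwz − ΣwΣz) / √[(nΣw² − (Σw)²)(nΣz² − (Σz)²)]
Numerator: 20×8836 − 288×664 = -14512
Denominator: √[(92280 − 82944)(467720 − 440896)] = √[9336 × 26824] = 15824.9444
r = -14512 / 15824.9444 ≈ -0.9170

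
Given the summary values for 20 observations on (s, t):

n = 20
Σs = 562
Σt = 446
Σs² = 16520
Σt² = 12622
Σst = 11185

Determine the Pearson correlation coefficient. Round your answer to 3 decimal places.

r = (nΣst − ΣsΣt) / √[(nΣs² − (Σs)²)(nΣt² − (Σt)²)]
Numerator: 20×11185 − 562×446 = -26952
Denominator: √[(330400 − 315844)(252440 − 198916)] = √[14556 × 53524] = 27912.2794
r = -26952 / 27912.2794 ≈ -0.966

-0.966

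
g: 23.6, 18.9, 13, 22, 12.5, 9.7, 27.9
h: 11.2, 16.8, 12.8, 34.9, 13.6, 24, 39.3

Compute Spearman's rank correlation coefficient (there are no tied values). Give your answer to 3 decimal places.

0.214

Rank g: 6, 4, 3, 5, 2, 1, 7
Rank h: 1, 4, 2, 6, 3, 5, 7
d = rank(g) − rank(h): 5, 0, 1, -1, -1, -4, 0; Σd² = 44
ρ = 1 − 6Σd² / [n(n²−1)] = 1 − 6×44 / (7×48) = 1 − 264/336 ≈ 0.214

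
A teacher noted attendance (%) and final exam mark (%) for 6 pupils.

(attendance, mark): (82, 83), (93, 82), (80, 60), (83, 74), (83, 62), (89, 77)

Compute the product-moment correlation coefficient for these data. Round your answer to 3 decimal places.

n = 6, Σx = 510, Σy = 438, Σx² = 43472, Σy² = 32462, Σxy = 37373
nΣxy − ΣxΣy = 224238 − 223380 = 858
nΣx² − (Σx)² = 260832 − 260100 = 732; nΣy² − (Σy)² = 194772 − 191844 = 2928
r = 858 / √(732 × 2928) = 858 / 1464.0000 ≈ 0.586

0.586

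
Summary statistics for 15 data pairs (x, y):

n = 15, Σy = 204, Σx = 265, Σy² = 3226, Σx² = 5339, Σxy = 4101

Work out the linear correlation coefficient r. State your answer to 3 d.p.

0.912

r = (nΣxy − ΣxΣy) / √[(nΣx² − (Σx)²)(nΣy² − (Σy)²)]
Numerator: 15×4101 − 265×204 = 7455
Denominator: √[(80085 − 70225)(48390 − 41616)] = √[9860 × 6774] = 8172.6152
r = 7455 / 8172.6152 ≈ 0.912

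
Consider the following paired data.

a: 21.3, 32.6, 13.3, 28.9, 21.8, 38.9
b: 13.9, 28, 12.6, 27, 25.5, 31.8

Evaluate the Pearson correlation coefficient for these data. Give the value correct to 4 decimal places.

0.8862

n = 6, Σa = 156.8, Σb = 138.8, Σa² = 4517, Σb² = 3526.46, Σab = 3949.67
nΣab − ΣaΣb = 23698.02 − 21763.84 = 1934.18
nΣa² − (Σa)² = 27102 − 24586.24 = 2515.76; nΣb² − (Σb)² = 21158.76 − 19265.44 = 1893.32
r = 1934.18 / √(2515.76 × 1893.32) = 1934.18 / 2182.4616 ≈ 0.8862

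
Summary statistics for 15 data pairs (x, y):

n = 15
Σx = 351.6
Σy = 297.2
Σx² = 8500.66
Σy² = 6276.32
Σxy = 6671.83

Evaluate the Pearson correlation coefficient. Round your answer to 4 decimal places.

r = (nΣxy − ΣxΣy) / √[(nΣx² − (Σx)²)(nΣy² − (Σy)²)]
Numerator: 15×6671.83 − 351.6×297.2 = -4418.07
Denominator: √[(127509.9 − 123622.56)(94144.8 − 88327.84)] = √[3887.34 × 5816.96] = 4755.2604
r = -4418.07 / 4755.2604 ≈ -0.9291

-0.9291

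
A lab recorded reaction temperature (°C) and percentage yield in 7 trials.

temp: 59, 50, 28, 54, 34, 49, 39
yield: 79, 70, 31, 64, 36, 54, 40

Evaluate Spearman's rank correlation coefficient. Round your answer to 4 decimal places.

0.9643

Rank temp: 7, 5, 1, 6, 2, 4, 3
Rank yield: 7, 6, 1, 5, 2, 4, 3
d = rank(temp) − rank(yield): 0, -1, 0, 1, 0, 0, 0; Σd² = 2
ρ = 1 − 6Σd² / [n(n²−1)] = 1 − 6×2 / (7×48) = 1 − 12/336 ≈ 0.9643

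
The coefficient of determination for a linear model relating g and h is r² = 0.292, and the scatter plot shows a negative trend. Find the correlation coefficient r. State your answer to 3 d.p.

|r| = √0.292 = 0.540
The association is negative, so r = −0.540.

-0.540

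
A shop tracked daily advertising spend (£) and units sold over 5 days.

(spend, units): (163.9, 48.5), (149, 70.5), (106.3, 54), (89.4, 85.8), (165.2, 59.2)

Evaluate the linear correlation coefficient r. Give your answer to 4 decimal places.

-0.5857

n = 5, Σx = 673.8, Σy = 318, Σx² = 95647.3, Σy² = 21104.78, Σxy = 41644.21
nΣxy − ΣxΣy = 208221.05 − 214268.4 = -6047.35
nΣx² − (Σx)² = 478236.5 − 454006.44 = 24230.06; nΣy² − (Σy)² = 105523.9 − 101124 = 4399.9
r = -6047.35 / √(24230.06 × 4399.9) = -6047.35 / 10325.2042 ≈ -0.5857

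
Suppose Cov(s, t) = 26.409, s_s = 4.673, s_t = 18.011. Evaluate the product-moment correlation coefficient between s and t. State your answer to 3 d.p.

0.314

r = Cov(s,t) / (s_s · s_t) = 26.409 / (4.673 × 18.011)
  = 26.409 / 84.1654 ≈ 0.314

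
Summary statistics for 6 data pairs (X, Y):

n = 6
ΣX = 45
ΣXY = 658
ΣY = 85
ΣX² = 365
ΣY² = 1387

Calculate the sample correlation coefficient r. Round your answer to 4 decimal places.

0.2891

r = (nΣXY − ΣXΣY) / √[(nΣX² − (ΣX)²)(nΣY² − (ΣY)²)]
Numerator: 6×658 − 45×85 = 123
Denominator: √[(2190 − 2025)(8322 − 7225)] = √[165 × 1097] = 425.4468
r = 123 / 425.4468 ≈ 0.2891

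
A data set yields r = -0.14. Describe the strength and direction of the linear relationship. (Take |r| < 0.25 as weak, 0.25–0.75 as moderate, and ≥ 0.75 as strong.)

r = -0.14 < 0 so the relationship is negative.
|r| = 0.14, which falls in the weak range.

weak negative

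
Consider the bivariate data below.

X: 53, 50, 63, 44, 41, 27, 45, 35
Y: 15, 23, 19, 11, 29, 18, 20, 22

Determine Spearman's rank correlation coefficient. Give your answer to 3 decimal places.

-0.143

Rank X: 7, 6, 8, 4, 3, 1, 5, 2
Rank Y: 2, 7, 4, 1, 8, 3, 5, 6
d = rank(X) − rank(Y): 5, -1, 4, 3, -5, -2, 0, -4; Σd² = 96
ρ = 1 − 6Σd² / [n(n²−1)] = 1 − 6×96 / (8×63) = 1 − 576/504 ≈ -0.143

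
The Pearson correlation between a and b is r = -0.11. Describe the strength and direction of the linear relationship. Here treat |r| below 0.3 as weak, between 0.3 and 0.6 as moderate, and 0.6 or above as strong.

r = -0.11 < 0 so the relationship is negative.
|r| = 0.11, which falls in the weak range.

weak negative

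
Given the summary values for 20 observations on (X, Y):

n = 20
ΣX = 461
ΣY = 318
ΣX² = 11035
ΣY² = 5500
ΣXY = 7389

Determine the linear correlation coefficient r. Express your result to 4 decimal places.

0.1387

r = (nΣXY − ΣXΣY) / √[(nΣX² − (ΣX)²)(nΣY² − (ΣY)²)]
Numerator: 20×7389 − 461×318 = 1182
Denominator: √[(220700 − 212521)(110000 − 101124)] = √[8179 × 8876] = 8520.3758
r = 1182 / 8520.3758 ≈ 0.1387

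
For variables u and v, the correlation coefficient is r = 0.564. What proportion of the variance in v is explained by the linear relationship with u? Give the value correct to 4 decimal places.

0.3181

r² = (0.564)² = 0.3181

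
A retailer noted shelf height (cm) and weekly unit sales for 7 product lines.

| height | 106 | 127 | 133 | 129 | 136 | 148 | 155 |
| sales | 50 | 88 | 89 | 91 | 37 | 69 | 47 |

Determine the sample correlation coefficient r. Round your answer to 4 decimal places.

n = 7, Σx = 934, Σy = 471, Σx² = 126120, Σy² = 34785, Σxy = 62581
nΣxy − ΣxΣy = 438067 − 439914 = -1847
nΣx² − (Σx)² = 882840 − 872356 = 10484; nΣy² − (Σy)² = 243495 − 221841 = 21654
r = -1847 / √(10484 × 21654) = -1847 / 15067.2007 ≈ -0.1226

-0.1226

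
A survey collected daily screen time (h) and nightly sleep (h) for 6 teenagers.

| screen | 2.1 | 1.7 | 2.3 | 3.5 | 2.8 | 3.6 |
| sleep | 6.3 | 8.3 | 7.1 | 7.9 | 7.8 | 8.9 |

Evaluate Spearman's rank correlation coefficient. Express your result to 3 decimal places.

Rank screen: 2, 1, 3, 5, 4, 6
Rank sleep: 1, 5, 2, 4, 3, 6
d = rank(screen) − rank(sleep): 1, -4, 1, 1, 1, 0; Σd² = 20
ρ = 1 − 6Σd² / [n(n²−1)] = 1 − 6×20 / (6×35) = 1 − 120/210 ≈ 0.429

0.429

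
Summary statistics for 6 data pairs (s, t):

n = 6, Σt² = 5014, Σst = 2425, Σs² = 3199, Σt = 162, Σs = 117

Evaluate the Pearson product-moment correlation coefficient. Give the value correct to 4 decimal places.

-0.9579

r = (nΣst − ΣsΣt) / √[(nΣs² − (Σs)²)(nΣt² − (Σt)²)]
Numerator: 6×2425 − 117×162 = -4404
Denominator: √[(19194 − 13689)(30084 − 26244)] = √[5505 × 3840] = 4597.7386
r = -4404 / 4597.7386 ≈ -0.9579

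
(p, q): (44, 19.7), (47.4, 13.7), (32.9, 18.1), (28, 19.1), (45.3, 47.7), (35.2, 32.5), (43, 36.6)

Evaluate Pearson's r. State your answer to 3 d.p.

0.259

n = 7, Σp = 275.8, Σq = 187.4, Σp² = 11189.3, Σq² = 5939.3, Σpq = 7525.08
nΣpq − ΣpΣq = 52675.56 − 51684.92 = 990.64
nΣp² − (Σp)² = 78325.1 − 76065.64 = 2259.46; nΣq² − (Σq)² = 41575.1 − 35118.76 = 6456.34
r = 990.64 / √(2259.46 × 6456.34) = 990.64 / 3819.4034 ≈ 0.259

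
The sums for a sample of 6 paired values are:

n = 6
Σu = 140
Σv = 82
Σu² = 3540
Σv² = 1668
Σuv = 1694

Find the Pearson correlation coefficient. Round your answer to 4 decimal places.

r = (nΣuv − ΣuΣv) / √[(nΣu² − (Σu)²)(nΣv² − (Σv)²)]
Numerator: 6×1694 − 140×82 = -1316
Denominator: √[(21240 − 19600)(10008 − 6724)] = √[1640 × 3284] = 2320.7240
r = -1316 / 2320.7240 ≈ -0.5671

-0.5671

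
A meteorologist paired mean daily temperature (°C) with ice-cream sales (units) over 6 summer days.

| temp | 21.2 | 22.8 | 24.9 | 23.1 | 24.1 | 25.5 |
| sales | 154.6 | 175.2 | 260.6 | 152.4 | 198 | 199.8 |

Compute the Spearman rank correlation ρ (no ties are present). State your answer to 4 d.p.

Rank temp: 1, 2, 5, 3, 4, 6
Rank sales: 2, 3, 6, 1, 4, 5
d = rank(temp) − rank(sales): -1, -1, -1, 2, 0, 1; Σd² = 8
ρ = 1 − 6Σd² / [n(n²−1)] = 1 − 6×8 / (6×35) = 1 − 48/210 ≈ 0.7714

0.7714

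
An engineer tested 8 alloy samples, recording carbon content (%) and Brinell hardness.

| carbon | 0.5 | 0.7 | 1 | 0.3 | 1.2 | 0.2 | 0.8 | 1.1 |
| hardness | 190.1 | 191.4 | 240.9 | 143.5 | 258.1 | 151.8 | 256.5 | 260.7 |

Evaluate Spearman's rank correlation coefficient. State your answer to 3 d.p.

0.929

Rank carbon: 3, 4, 6, 2, 8, 1, 5, 7
Rank hardness: 3, 4, 5, 1, 7, 2, 6, 8
d = rank(carbon) − rank(hardness): 0, 0, 1, 1, 1, -1, -1, -1; Σd² = 6
ρ = 1 − 6Σd² / [n(n²−1)] = 1 − 6×6 / (8×63) = 1 − 36/504 ≈ 0.929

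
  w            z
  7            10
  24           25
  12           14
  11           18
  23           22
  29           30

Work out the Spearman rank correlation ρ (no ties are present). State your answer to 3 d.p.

Rank w: 1, 5, 3, 2, 4, 6
Rank z: 1, 5, 2, 3, 4, 6
d = rank(w) − rank(z): 0, 0, 1, -1, 0, 0; Σd² = 2
ρ = 1 − 6Σd² / [n(n²−1)] = 1 − 6×2 / (6×35) = 1 − 12/210 ≈ 0.943

0.943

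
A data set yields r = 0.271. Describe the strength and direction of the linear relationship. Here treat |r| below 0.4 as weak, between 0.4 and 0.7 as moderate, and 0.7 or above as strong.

r = 0.271 > 0 so the relationship is positive.
|r| = 0.271, which falls in the weak range.

weak positive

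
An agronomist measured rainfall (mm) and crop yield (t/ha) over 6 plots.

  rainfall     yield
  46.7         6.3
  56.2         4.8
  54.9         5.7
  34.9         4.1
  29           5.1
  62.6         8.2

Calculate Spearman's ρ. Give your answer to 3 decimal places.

0.486

Rank rainfall: 3, 5, 4, 2, 1, 6
Rank yield: 5, 2, 4, 1, 3, 6
d = rank(rainfall) − rank(yield): -2, 3, 0, 1, -2, 0; Σd² = 18
ρ = 1 − 6Σd² / [n(n²−1)] = 1 − 6×18 / (6×35) = 1 − 108/210 ≈ 0.486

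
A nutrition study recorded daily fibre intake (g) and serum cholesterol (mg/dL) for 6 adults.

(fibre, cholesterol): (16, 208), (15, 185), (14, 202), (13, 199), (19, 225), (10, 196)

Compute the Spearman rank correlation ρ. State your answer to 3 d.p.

0.657

Rank fibre: 5, 4, 3, 2, 6, 1
Rank cholesterol: 5, 1, 4, 3, 6, 2
d = rank(fibre) − rank(cholesterol): 0, 3, -1, -1, 0, -1; Σd² = 12
ρ = 1 − 6Σd² / [n(n²−1)] = 1 − 6×12 / (6×35) = 1 − 72/210 ≈ 0.657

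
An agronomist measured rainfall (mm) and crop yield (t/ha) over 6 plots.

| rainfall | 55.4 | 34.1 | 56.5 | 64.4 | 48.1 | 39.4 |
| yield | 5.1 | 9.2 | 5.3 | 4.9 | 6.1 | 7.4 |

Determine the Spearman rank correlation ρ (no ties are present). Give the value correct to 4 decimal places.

Rank rainfall: 4, 1, 5, 6, 3, 2
Rank yield: 2, 6, 3, 1, 4, 5
d = rank(rainfall) − rank(yield): 2, -5, 2, 5, -1, -3; Σd² = 68
ρ = 1 − 6Σd² / [n(n²−1)] = 1 − 6×68 / (6×35) = 1 − 408/210 ≈ -0.9429

-0.9429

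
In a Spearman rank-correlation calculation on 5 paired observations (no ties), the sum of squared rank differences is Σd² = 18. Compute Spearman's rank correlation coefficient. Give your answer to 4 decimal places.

0.1000

ρ = 1 − 6Σd² / [n(n²−1)] = 1 − 6×18 / (5×24)
  = 1 − 108/120 = 1 − 0.90000 ≈ 0.1000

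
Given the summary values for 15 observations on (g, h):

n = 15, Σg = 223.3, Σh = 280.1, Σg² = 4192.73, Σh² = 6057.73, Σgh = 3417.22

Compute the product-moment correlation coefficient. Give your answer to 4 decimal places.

-0.8878

r = (nΣgh − ΣgΣh) / √[(nΣg² − (Σg)²)(nΣh² − (Σh)²)]
Numerator: 15×3417.22 − 223.3×280.1 = -11288.03
Denominator: √[(62890.95 − 49862.89)(90865.95 − 78456.01)] = √[13028.06 × 12409.94] = 12715.2445
r = -11288.03 / 12715.2445 ≈ -0.8878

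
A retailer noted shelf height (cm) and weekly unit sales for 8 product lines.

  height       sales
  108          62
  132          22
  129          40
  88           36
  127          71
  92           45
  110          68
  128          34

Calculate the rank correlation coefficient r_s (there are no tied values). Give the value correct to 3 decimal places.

-0.357

Rank height: 3, 8, 7, 1, 5, 2, 4, 6
Rank sales: 6, 1, 4, 3, 8, 5, 7, 2
d = rank(height) − rank(sales): -3, 7, 3, -2, -3, -3, -3, 4; Σd² = 114
ρ = 1 − 6Σd² / [n(n²−1)] = 1 − 6×114 / (8×63) = 1 − 684/504 ≈ -0.357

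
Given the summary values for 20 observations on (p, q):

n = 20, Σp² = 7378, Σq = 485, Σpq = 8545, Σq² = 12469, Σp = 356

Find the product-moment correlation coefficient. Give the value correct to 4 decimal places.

-0.1025

r = (nΣpq − ΣpΣq) / √[(nΣp² − (Σp)²)(nΣq² − (Σq)²)]
Numerator: 20×8545 − 356×485 = -1760
Denominator: √[(147560 − 126736)(249380 − 235225)] = √[20824 × 14155] = 17168.6843
r = -1760 / 17168.6843 ≈ -0.1025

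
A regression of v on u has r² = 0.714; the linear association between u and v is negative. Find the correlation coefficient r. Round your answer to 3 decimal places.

|r| = √0.714 = 0.845
The association is negative, so r = −0.845.

-0.845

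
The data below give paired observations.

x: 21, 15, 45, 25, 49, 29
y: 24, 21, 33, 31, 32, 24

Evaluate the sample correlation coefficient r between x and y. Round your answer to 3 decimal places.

n = 6, Σx = 184, Σy = 165, Σx² = 6558, Σy² = 4667, Σxy = 5343
nΣxy − ΣxΣy = 32058 − 30360 = 1698
nΣx² − (Σx)² = 39348 − 33856 = 5492; nΣy² − (Σy)² = 28002 − 27225 = 777
r = 1698 / √(5492 × 777) = 1698 / 2065.7405 ≈ 0.822

0.822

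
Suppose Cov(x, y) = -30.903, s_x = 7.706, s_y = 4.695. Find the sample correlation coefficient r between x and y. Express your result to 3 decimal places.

r = Cov(x,y) / (s_x · s_y) = -30.903 / (7.706 × 4.695)
  = -30.903 / 36.1797 ≈ -0.854

-0.854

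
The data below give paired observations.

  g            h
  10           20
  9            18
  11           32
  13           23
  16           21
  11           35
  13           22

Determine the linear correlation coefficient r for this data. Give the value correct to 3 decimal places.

-0.084

n = 7, Σg = 83, Σh = 171, Σg² = 1017, Σh² = 4427, Σgh = 2020
nΣgh − ΣgΣh = 14140 − 14193 = -53
nΣg² − (Σg)² = 7119 − 6889 = 230; nΣh² − (Σh)² = 30989 − 29241 = 1748
r = -53 / √(230 × 1748) = -53 / 634.0662 ≈ -0.084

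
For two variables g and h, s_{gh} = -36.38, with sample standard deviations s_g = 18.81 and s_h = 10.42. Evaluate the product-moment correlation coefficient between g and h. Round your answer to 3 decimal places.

r = Cov(g,h) / (s_g · s_h) = -36.38 / (18.81 × 10.42)
  = -36.38 / 196.0002 ≈ -0.186

-0.186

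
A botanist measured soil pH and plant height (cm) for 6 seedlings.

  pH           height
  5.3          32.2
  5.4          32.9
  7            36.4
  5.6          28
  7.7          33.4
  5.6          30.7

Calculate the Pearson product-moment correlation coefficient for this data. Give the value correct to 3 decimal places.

0.574

n = 6, Σx = 36.6, Σy = 193.6, Σx² = 228.26, Σy² = 6286.26, Σxy = 1189.02
nΣxy − ΣxΣy = 7134.12 − 7085.76 = 48.36
nΣx² − (Σx)² = 1369.56 − 1339.56 = 30; nΣy² − (Σy)² = 37717.56 − 37480.96 = 236.6
r = 48.36 / √(30 × 236.6) = 48.36 / 84.2496 ≈ 0.574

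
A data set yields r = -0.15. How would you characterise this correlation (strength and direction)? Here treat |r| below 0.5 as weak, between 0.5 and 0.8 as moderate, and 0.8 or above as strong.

weak negative

r = -0.15 < 0 so the relationship is negative.
|r| = 0.15, which falls in the weak range.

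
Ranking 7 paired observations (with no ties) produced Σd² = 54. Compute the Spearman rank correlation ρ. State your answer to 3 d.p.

ρ = 1 − 6Σd² / [n(n²−1)] = 1 − 6×54 / (7×48)
  = 1 − 324/336 = 1 − 0.9643 ≈ 0.036

0.036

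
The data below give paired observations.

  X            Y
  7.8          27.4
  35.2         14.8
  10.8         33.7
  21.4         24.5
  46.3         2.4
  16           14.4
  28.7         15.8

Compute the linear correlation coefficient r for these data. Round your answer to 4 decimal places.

n = 7, ΣX = 166.2, ΣY = 133, ΣX² = 5097.86, ΣY² = 3168.5, ΣXY = 2417.92
nΣXY − ΣXΣY = 16925.44 − 22104.6 = -5179.16
nΣX² − (ΣX)² = 35685.02 − 27622.44 = 8062.58; nΣY² − (ΣY)² = 22179.5 − 17689 = 4490.5
r = -5179.16 / √(8062.58 × 4490.5) = -5179.16 / 6017.0604 ≈ -0.8607

-0.8607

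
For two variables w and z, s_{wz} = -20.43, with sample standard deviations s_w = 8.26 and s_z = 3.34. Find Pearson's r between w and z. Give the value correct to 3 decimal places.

r = Cov(w,z) / (s_w · s_z) = -20.43 / (8.26 × 3.34)
  = -20.43 / 27.5884 ≈ -0.741

-0.741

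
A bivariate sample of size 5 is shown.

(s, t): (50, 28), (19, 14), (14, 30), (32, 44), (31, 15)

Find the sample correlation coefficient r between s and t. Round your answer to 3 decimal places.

n = 5, Σs = 146, Σt = 131, Σs² = 5042, Σt² = 4041, Σst = 3959
nΣst − ΣsΣt = 19795 − 19126 = 669
nΣs² − (Σs)² = 25210 − 21316 = 3894; nΣt² − (Σt)² = 20205 − 17161 = 3044
r = 669 / √(3894 × 3044) = 669 / 3442.8674 ≈ 0.194

0.194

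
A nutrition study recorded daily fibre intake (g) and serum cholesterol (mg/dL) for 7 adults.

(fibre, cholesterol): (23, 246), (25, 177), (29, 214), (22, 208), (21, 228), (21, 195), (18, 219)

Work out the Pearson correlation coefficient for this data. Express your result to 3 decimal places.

-0.184

n = 7, Σx = 159, Σy = 1487, Σx² = 3685, Σy² = 318875, Σxy = 33690
nΣxy − ΣxΣy = 235830 − 236433 = -603
nΣx² − (Σx)² = 25795 − 25281 = 514; nΣy² − (Σy)² = 2232125 − 2211169 = 20956
r = -603 / √(514 × 20956) = -603 / 3281.9787 ≈ -0.184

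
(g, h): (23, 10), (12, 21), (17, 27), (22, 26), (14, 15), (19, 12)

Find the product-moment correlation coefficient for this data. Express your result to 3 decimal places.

-0.181

n = 6, Σg = 107, Σh = 111, Σg² = 2003, Σh² = 2315, Σgh = 1951
nΣgh − ΣgΣh = 11706 − 11877 = -171
nΣg² − (Σg)² = 12018 − 11449 = 569; nΣh² − (Σh)² = 13890 − 12321 = 1569
r = -171 / √(569 × 1569) = -171 / 944.8603 ≈ -0.181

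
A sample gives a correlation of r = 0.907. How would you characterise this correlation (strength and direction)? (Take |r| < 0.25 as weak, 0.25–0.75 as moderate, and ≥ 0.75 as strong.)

r = 0.907 > 0 so the relationship is positive.
|r| = 0.907, which falls in the strong range.

strong positive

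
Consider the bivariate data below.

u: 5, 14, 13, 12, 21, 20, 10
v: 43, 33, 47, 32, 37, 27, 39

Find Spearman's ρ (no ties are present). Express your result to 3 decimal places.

Rank u: 1, 5, 4, 3, 7, 6, 2
Rank v: 6, 3, 7, 2, 4, 1, 5
d = rank(u) − rank(v): -5, 2, -3, 1, 3, 5, -3; Σd² = 82
ρ = 1 − 6Σd² / [n(n²−1)] = 1 − 6×82 / (7×48) = 1 − 492/336 ≈ -0.464

-0.464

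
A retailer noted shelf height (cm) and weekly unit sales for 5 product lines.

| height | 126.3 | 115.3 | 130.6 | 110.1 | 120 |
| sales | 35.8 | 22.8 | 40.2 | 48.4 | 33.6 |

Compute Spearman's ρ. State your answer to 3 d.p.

0.000

Rank height: 4, 2, 5, 1, 3
Rank sales: 3, 1, 4, 5, 2
d = rank(height) − rank(sales): 1, 1, 1, -4, 1; Σd² = 20
ρ = 1 − 6Σd² / [n(n²−1)] = 1 − 6×20 / (5×24) = 1 − 120/120 ≈ 0.000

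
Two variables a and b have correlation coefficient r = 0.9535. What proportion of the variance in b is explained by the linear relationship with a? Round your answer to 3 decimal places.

r² = (0.9535)² = 0.909

0.909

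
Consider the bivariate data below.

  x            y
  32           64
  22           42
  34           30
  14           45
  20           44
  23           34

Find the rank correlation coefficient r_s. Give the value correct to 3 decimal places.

-0.429

Rank x: 5, 3, 6, 1, 2, 4
Rank y: 6, 3, 1, 5, 4, 2
d = rank(x) − rank(y): -1, 0, 5, -4, -2, 2; Σd² = 50
ρ = 1 − 6Σd² / [n(n²−1)] = 1 − 6×50 / (6×35) = 1 − 300/210 ≈ -0.429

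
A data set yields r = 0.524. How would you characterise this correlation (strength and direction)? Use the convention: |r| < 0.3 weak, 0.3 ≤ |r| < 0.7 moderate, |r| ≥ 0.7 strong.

moderate positive

r = 0.524 > 0 so the relationship is positive.
|r| = 0.524, which falls in the moderate range.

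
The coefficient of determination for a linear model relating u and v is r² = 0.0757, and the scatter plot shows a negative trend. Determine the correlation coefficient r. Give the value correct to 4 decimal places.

-0.2751

|r| = √0.0757 = 0.2751
The association is negative, so r = −0.2751.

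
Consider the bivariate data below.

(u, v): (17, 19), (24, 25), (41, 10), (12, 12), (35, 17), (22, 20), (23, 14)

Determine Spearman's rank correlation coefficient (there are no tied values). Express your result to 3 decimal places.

Rank u: 2, 5, 7, 1, 6, 3, 4
Rank v: 5, 7, 1, 2, 4, 6, 3
d = rank(u) − rank(v): -3, -2, 6, -1, 2, -3, 1; Σd² = 64
ρ = 1 − 6Σd² / [n(n²−1)] = 1 − 6×64 / (7×48) = 1 − 384/336 ≈ -0.143

-0.143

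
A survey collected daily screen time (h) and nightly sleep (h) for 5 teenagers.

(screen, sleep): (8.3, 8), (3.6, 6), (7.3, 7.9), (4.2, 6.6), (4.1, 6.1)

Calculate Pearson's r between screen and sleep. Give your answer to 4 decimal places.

n = 5, Σx = 27.5, Σy = 34.6, Σx² = 169.59, Σy² = 243.18, Σxy = 198.4
nΣxy − ΣxΣy = 992 − 951.5 = 40.5
nΣx² − (Σx)² = 847.95 − 756.25 = 91.7; nΣy² − (Σy)² = 1215.9 − 1197.16 = 18.74
r = 40.5 / √(91.7 × 18.74) = 40.5 / 41.4543 ≈ 0.9770

0.9770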